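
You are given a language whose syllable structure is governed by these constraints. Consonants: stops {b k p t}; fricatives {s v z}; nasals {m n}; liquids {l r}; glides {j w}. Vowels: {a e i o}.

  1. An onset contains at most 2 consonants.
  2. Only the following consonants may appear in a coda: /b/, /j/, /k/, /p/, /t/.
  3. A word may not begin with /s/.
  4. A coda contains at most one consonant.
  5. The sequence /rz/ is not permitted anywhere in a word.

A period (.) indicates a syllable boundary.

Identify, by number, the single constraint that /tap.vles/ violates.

/tap.vles/: syllable 2 coda contains /s/, which is not a licensed coda consonant.
This is a violation of constraint 2: "Only the following consonants may appear in a coda: /b/, /j/, /k/, /p/, /t/."
The remaining constraints (1, 3, 4, 5) are satisfied.

2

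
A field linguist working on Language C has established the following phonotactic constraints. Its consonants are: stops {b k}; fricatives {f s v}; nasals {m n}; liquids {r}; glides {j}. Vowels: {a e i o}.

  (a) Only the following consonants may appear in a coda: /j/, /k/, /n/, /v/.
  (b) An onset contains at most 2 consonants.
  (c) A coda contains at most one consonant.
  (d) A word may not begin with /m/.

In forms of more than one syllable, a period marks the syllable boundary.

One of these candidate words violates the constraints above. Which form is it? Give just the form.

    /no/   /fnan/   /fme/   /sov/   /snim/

/no/ — σ1 onset /n/, coda /∅/ ok → well-formed
/fnan/ — σ1 onset /fn/ (2C), coda /n/ ok → well-formed
/fme/ — σ1 onset /fm/ (2C), coda /∅/ ok → well-formed
/sov/ — σ1 onset /s/, coda /v/ ok → well-formed
/snim/ — violates constraint (a): syllable 1 coda contains /m/, which is not a licensed coda consonant → ill-formed

/snim/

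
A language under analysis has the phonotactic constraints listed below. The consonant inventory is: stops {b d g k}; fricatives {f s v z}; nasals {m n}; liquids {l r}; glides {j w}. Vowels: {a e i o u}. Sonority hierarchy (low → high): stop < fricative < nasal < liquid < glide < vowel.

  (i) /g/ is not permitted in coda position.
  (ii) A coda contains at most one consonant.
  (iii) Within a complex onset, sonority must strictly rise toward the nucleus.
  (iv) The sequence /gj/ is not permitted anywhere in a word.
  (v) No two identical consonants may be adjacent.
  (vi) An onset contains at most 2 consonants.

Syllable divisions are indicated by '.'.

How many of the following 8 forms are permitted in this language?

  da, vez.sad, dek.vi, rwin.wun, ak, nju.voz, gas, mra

da — σ1 onset /d/, coda /∅/ ok → permitted
vez.sad — σ1 onset /v/, coda /z/ ok; σ2 onset /s/, coda /d/ ok → permitted
dek.vi — σ1 onset /d/, coda /k/ ok; σ2 onset /v/, coda /∅/ ok → permitted
rwin.wun — σ1 onset /rw/ (4→5 rises), coda /n/ ok; σ2 onset /w/, coda /n/ ok → permitted
ak — σ1 onset /∅/, coda /k/ ok → permitted
nju.voz — σ1 onset /nj/ (3→5 rises), coda /∅/ ok; σ2 onset /v/, coda /z/ ok → permitted
gas — σ1 onset /g/, coda /s/ ok → permitted
mra — σ1 onset /mr/ (3→4 rises), coda /∅/ ok → permitted
Permitted: da, vez.sad, dek.vi, rwin.wun, ak, nju.voz, gas, mra → 8.

8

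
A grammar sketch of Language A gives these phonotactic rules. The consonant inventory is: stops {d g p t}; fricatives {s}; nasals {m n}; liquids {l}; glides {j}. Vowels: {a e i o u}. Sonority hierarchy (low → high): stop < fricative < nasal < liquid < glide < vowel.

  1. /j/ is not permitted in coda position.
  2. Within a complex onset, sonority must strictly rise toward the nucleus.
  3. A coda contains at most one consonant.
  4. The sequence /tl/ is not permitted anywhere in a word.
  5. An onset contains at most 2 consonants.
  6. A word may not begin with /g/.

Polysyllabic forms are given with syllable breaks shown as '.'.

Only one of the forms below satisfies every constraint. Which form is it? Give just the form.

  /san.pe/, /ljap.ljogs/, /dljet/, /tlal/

/san.pe/ — σ1 onset /s/, coda /n/ ok; σ2 onset /p/, coda /∅/ ok → permitted
/ljap.ljogs/ — violates constraint 3: syllable 2 coda /gs/ has 2 consonants (> 1) → not permitted
/dljet/ — violates constraint 5: syllable 1 onset /dlj/ has 3 consonants (> 2) → not permitted
/tlal/ — violates constraint 4: contains banned sequence /tl/ → not permitted

/san.pe/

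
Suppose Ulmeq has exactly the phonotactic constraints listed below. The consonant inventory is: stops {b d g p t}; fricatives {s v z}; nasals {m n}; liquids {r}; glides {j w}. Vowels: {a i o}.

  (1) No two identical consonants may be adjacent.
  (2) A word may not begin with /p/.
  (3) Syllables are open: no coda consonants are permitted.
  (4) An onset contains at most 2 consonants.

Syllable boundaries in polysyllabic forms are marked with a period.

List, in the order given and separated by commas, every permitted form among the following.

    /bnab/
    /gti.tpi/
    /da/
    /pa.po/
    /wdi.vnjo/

/bnab/ — violates constraint 3: syllable 1 coda /b/ has 1 consonant (> 0) → not permitted
/gti.tpi/ — σ1 onset /gt/ (2C), coda /∅/ ok; σ2 onset /tp/ (2C), coda /∅/ ok → permitted
/da/ — σ1 onset /d/, coda /∅/ ok → permitted
/pa.po/ — violates constraint 2: word begins with /p/ → not permitted
/wdi.vnjo/ — violates constraint 4: syllable 2 onset /vnj/ has 3 consonants (> 2) → not permitted

/gti.tpi/, /da/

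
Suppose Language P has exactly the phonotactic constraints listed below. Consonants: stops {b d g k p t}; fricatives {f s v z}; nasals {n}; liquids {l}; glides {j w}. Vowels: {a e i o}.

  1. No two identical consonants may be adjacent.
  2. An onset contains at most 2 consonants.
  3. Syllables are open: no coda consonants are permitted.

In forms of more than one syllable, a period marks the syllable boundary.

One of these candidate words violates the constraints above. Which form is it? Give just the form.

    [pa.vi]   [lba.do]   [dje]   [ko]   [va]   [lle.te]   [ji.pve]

[pa.vi] — σ1 onset /p/, coda /∅/ ok; σ2 onset /v/, coda /∅/ ok → phonotactically legal
[lba.do] — σ1 onset /lb/ (2C), coda /∅/ ok; σ2 onset /d/, coda /∅/ ok → phonotactically legal
[dje] — σ1 onset /dj/ (2C), coda /∅/ ok → phonotactically legal
[ko] — σ1 onset /k/, coda /∅/ ok → phonotactically legal
[va] — σ1 onset /v/, coda /∅/ ok → phonotactically legal
[lle.te] — violates constraint 1: adjacent identical consonants /ll/ → phonotactically illegal
[ji.pve] — σ1 onset /j/, coda /∅/ ok; σ2 onset /pv/ (2C), coda /∅/ ok → phonotactically legal

[lle.te]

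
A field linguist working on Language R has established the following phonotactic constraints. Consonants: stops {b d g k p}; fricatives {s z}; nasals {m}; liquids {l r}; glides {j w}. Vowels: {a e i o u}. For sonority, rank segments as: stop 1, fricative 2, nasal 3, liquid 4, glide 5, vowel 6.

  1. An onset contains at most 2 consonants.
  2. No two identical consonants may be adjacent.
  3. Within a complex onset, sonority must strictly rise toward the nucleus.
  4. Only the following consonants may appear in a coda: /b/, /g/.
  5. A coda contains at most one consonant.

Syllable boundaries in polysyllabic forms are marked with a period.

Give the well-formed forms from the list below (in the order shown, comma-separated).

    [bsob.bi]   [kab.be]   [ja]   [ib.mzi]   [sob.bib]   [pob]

[bsob.bi] — violates constraint 2: adjacent identical consonants /bb/ → ill-formed
[kab.be] — violates constraint 2: adjacent identical consonants /bb/ → ill-formed
[ja] — σ1 onset /j/, coda /∅/ ok → well-formed
[ib.mzi] — violates constraint 3: syllable 2 onset /mz/: /m/ (nasal, 3) → /z/ (fricative, 2) does not rise → ill-formed
[sob.bib] — violates constraint 2: adjacent identical consonants /bb/ → ill-formed
[pob] — σ1 onset /p/, coda /b/ ok → well-formed

[ja], [pob]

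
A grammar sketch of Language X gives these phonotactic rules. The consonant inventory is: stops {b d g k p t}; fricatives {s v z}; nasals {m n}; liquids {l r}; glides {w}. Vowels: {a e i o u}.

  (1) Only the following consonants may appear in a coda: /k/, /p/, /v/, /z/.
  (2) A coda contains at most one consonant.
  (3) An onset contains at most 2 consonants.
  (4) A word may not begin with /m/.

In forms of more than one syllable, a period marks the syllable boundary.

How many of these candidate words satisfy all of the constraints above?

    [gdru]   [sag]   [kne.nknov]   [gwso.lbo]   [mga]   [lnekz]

[gdru] — violates constraint 3: syllable 1 onset /gdr/ has 3 consonants (> 2) → phonotactically illegal
[sag] — violates constraint 1: syllable 1 coda contains /g/, which is not a licensed coda consonant → phonotactically illegal
[kne.nknov] — violates constraint 3: syllable 2 onset /nkn/ has 3 consonants (> 2) → phonotactically illegal
[gwso.lbo] — violates constraint 3: syllable 1 onset /gws/ has 3 consonants (> 2) → phonotactically illegal
[mga] — violates constraint 4: word begins with /m/ → phonotactically illegal
[lnekz] — violates constraint 2: syllable 1 coda /kz/ has 2 consonants (> 1) → phonotactically illegal
No form is phonotactically legal → 0.

0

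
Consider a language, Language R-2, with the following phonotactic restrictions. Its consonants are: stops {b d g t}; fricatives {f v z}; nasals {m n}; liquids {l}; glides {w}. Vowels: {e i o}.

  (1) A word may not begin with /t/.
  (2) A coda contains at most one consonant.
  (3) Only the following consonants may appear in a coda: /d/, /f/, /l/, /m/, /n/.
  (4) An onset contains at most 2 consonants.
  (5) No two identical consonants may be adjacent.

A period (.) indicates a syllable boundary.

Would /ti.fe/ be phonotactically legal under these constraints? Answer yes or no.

no

/ti.fe/ — violates constraint 1: word begins with /t/ → phonotactically illegal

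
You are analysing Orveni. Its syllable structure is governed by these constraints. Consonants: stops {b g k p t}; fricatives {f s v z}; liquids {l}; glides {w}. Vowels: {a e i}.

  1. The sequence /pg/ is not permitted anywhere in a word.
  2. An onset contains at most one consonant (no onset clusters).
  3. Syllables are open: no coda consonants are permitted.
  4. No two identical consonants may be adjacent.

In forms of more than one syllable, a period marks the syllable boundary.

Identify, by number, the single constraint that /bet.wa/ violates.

/bet.wa/: syllable 1 coda /t/ has 1 consonant (> 0).
This is a violation of constraint 3: "Syllables are open: no coda consonants are permitted."
The remaining constraints (1, 2, 4) are satisfied.

3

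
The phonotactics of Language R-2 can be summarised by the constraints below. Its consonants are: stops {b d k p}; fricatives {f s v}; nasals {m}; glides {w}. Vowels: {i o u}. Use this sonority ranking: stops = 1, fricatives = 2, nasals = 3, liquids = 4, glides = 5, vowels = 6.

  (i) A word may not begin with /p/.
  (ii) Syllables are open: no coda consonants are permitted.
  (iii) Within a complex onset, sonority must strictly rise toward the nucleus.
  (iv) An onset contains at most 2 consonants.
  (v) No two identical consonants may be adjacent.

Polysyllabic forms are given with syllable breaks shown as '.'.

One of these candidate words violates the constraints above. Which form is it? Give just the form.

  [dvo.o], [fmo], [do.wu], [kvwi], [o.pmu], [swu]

[dvo.o] — σ1 onset /dv/ (1→2 rises), coda /∅/ ok; σ2 onset /∅/, coda /∅/ ok → permitted
[fmo] — σ1 onset /fm/ (2→3 rises), coda /∅/ ok → permitted
[do.wu] — σ1 onset /d/, coda /∅/ ok; σ2 onset /w/, coda /∅/ ok → permitted
[kvwi] — violates constraint (iv): syllable 1 onset /kvw/ has 3 consonants (> 2) → not permitted
[o.pmu] — σ1 onset /∅/, coda /∅/ ok; σ2 onset /pm/ (1→3 rises), coda /∅/ ok → permitted
[swu] — σ1 onset /sw/ (2→5 rises), coda /∅/ ok → permitted

[kvwi]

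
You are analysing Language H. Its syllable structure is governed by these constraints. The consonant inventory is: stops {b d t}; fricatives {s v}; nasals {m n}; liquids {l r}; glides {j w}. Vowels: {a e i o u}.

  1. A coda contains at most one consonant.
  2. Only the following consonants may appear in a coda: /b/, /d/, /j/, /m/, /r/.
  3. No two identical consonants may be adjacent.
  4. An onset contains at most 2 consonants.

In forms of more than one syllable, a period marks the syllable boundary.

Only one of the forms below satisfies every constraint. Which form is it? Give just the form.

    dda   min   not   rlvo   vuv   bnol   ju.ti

dda — violates constraint 3: adjacent identical consonants /dd/ → not permitted
min — violates constraint 2: syllable 1 coda contains /n/, which is not a licensed coda consonant → not permitted
not — violates constraint 2: syllable 1 coda contains /t/, which is not a licensed coda consonant → not permitted
rlvo — violates constraint 4: syllable 1 onset /rlv/ has 3 consonants (> 2) → not permitted
vuv — violates constraint 2: syllable 1 coda contains /v/, which is not a licensed coda consonant → not permitted
bnol — violates constraint 2: syllable 1 coda contains /l/, which is not a licensed coda consonant → not permitted
ju.ti — σ1 onset /j/, coda /∅/ ok; σ2 onset /t/, coda /∅/ ok → permitted

ju.ti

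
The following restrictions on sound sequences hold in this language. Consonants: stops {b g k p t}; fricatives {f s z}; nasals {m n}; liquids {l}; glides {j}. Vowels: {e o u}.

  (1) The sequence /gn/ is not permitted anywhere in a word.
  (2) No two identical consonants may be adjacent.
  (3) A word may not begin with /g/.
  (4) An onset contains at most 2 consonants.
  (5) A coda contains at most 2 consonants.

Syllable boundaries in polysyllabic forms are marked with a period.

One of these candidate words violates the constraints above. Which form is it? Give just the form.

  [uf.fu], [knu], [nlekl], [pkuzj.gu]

[uf.fu]

[uf.fu] — violates constraint 2: adjacent identical consonants /ff/ → ill-formed
[knu] — σ1 onset /kn/ (2C), coda /∅/ ok → well-formed
[nlekl] — σ1 onset /nl/ (2C), coda /kl/ (2C) ok → well-formed
[pkuzj.gu] — σ1 onset /pk/ (2C), coda /zj/ (2C) ok; σ2 onset /g/, coda /∅/ ok → well-formed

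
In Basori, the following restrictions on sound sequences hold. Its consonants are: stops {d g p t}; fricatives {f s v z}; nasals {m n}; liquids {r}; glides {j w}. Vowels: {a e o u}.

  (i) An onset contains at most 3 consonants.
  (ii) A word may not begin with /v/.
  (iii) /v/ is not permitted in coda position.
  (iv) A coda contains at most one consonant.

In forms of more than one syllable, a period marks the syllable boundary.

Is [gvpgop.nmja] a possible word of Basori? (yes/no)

no

[gvpgop.nmja] — violates constraint (i): syllable 1 onset /gvpg/ has 4 consonants (> 3) → phonotactically illegal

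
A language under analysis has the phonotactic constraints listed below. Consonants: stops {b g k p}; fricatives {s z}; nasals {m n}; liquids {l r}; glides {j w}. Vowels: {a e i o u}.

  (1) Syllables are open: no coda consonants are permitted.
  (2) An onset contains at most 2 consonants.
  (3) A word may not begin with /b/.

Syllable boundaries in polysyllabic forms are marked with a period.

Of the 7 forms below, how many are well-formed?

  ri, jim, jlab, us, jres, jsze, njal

ri — σ1 onset /r/, coda /∅/ ok → well-formed
jim — violates constraint 1: syllable 1 coda /m/ has 1 consonant (> 0) → ill-formed
jlab — violates constraint 1: syllable 1 coda /b/ has 1 consonant (> 0) → ill-formed
us — violates constraint 1: syllable 1 coda /s/ has 1 consonant (> 0) → ill-formed
jres — violates constraint 1: syllable 1 coda /s/ has 1 consonant (> 0) → ill-formed
jsze — violates constraint 2: syllable 1 onset /jsz/ has 3 consonants (> 2) → ill-formed
njal — violates constraint 1: syllable 1 coda /l/ has 1 consonant (> 0) → ill-formed
Well-formed: ri → 1.

1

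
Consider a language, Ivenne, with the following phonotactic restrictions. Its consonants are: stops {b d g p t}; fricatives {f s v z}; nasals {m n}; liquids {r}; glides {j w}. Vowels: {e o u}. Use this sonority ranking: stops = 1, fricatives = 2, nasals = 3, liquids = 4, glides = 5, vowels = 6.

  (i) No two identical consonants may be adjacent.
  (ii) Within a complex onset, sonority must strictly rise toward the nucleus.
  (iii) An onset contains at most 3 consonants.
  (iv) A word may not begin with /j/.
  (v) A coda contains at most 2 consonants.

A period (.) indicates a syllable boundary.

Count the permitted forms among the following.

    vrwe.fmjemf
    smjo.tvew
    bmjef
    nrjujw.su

4

vrwe.fmjemf — σ1 onset /vrw/ (2→4→5 rises), coda /∅/ ok; σ2 onset /fmj/ (2→3→5 rises), coda /mf/ (2C) ok → permitted
smjo.tvew — σ1 onset /smj/ (2→3→5 rises), coda /∅/ ok; σ2 onset /tv/ (1→2 rises), coda /w/ ok → permitted
bmjef — σ1 onset /bmj/ (1→3→5 rises), coda /f/ ok → permitted
nrjujw.su — σ1 onset /nrj/ (3→4→5 rises), coda /jw/ (2C) ok; σ2 onset /s/, coda /∅/ ok → permitted
Permitted: vrwe.fmjemf, smjo.tvew, bmjef, nrjujw.su → 4.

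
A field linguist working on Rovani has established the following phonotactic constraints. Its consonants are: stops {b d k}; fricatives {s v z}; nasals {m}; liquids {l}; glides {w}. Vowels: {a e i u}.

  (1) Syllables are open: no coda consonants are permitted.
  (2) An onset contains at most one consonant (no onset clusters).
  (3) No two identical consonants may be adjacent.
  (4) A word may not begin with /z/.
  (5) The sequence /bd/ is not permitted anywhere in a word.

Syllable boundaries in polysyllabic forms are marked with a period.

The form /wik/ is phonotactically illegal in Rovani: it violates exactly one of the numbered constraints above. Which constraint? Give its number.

1

/wik/: syllable 1 coda /k/ has 1 consonant (> 0).
This is a violation of constraint 1: "Syllables are open: no coda consonants are permitted."
The remaining constraints (2, 3, 4, 5) are satisfied.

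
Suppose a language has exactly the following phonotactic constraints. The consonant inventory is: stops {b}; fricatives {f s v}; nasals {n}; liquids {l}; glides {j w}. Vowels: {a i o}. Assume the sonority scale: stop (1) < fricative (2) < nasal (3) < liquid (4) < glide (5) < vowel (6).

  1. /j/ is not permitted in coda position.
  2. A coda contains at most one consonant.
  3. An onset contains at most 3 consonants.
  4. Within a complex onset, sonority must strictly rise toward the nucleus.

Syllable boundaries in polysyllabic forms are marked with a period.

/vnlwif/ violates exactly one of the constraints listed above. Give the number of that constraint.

/vnlwif/: syllable 1 onset /vnlw/ has 4 consonants (> 3).
This is a violation of constraint 3: "An onset contains at most 3 consonants."
The remaining constraints (1, 2, 4) are satisfied.

3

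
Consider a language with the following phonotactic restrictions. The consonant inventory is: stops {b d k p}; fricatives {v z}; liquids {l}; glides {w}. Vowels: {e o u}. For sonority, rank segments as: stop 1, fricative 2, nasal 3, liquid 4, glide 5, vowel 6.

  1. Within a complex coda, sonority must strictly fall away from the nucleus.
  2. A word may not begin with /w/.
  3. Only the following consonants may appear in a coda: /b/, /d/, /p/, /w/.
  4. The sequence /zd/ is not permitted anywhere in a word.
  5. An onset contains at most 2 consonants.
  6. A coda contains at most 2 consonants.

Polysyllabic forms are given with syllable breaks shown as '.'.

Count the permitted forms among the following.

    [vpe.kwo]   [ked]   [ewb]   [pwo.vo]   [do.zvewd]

[vpe.kwo] — σ1 onset /vp/ (2C), coda /∅/ ok; σ2 onset /kw/ (2C), coda /∅/ ok → permitted
[ked] — σ1 onset /k/, coda /d/ ok → permitted
[ewb] — σ1 onset /∅/, coda /wb/ (5→1 falls) ok → permitted
[pwo.vo] — σ1 onset /pw/ (2C), coda /∅/ ok; σ2 onset /v/, coda /∅/ ok → permitted
[do.zvewd] — σ1 onset /d/, coda /∅/ ok; σ2 onset /zv/ (2C), coda /wd/ (5→1 falls) ok → permitted
Permitted: [vpe.kwo], [ked], [ewb], [pwo.vo], [do.zvewd] → 5.

5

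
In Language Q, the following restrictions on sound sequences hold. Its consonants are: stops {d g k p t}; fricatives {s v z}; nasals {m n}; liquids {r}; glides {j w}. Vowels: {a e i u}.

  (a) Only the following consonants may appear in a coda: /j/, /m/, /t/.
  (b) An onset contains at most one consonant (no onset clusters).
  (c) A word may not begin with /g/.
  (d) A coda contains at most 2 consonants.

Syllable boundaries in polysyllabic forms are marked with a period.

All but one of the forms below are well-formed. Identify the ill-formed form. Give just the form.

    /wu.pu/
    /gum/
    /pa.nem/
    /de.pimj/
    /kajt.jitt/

/wu.pu/ — σ1 onset /w/, coda /∅/ ok; σ2 onset /p/, coda /∅/ ok → well-formed
/gum/ — violates constraint (c): word begins with /g/ → ill-formed
/pa.nem/ — σ1 onset /p/, coda /∅/ ok; σ2 onset /n/, coda /m/ ok → well-formed
/de.pimj/ — σ1 onset /d/, coda /∅/ ok; σ2 onset /p/, coda /mj/ (2C) ok → well-formed
/kajt.jitt/ — σ1 onset /k/, coda /jt/ (2C) ok; σ2 onset /j/, coda /tt/ (2C) ok → well-formed

/gum/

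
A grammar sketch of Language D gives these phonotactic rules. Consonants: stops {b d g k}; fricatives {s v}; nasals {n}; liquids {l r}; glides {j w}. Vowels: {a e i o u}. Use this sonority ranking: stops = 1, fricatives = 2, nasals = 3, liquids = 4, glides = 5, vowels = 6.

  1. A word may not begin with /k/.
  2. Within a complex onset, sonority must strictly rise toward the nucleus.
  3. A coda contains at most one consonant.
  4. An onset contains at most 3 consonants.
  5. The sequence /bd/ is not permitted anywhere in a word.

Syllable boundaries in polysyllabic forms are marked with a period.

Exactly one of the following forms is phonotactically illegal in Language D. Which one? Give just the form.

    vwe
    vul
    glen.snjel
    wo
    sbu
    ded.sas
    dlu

sbu

vwe — σ1 onset /vw/ (2→5 rises), coda /∅/ ok → phonotactically legal
vul — σ1 onset /v/, coda /l/ ok → phonotactically legal
glen.snjel — σ1 onset /gl/ (1→4 rises), coda /n/ ok; σ2 onset /snj/ (2→3→5 rises), coda /l/ ok → phonotactically legal
wo — σ1 onset /w/, coda /∅/ ok → phonotactically legal
sbu — violates constraint 2: syllable 1 onset /sb/: /s/ (fricative, 2) → /b/ (stop, 1) does not rise → phonotactically illegal
ded.sas — σ1 onset /d/, coda /d/ ok; σ2 onset /s/, coda /s/ ok → phonotactically legal
dlu — σ1 onset /dl/ (1→4 rises), coda /∅/ ok → phonotactically legal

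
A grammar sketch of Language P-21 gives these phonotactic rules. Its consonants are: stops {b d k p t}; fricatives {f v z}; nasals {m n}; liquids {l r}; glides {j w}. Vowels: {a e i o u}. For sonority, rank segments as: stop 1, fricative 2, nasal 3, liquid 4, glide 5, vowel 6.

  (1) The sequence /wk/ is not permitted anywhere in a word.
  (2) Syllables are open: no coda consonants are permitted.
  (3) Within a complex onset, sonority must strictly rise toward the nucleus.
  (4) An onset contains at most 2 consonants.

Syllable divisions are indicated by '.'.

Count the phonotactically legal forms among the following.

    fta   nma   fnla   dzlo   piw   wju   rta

0

fta — violates constraint 3: syllable 1 onset /ft/: /f/ (fricative, 2) → /t/ (stop, 1) does not rise → phonotactically illegal
nma — violates constraint 3: syllable 1 onset /nm/: /n/ (nasal, 3) → /m/ (nasal, 3) does not rise → phonotactically illegal
fnla — violates constraint 4: syllable 1 onset /fnl/ has 3 consonants (> 2) → phonotactically illegal
dzlo — violates constraint 4: syllable 1 onset /dzl/ has 3 consonants (> 2) → phonotactically illegal
piw — violates constraint 2: syllable 1 coda /w/ has 1 consonant (> 0) → phonotactically illegal
wju — violates constraint 3: syllable 1 onset /wj/: /w/ (glide, 5) → /j/ (glide, 5) does not rise → phonotactically illegal
rta — violates constraint 3: syllable 1 onset /rt/: /r/ (liquid, 4) → /t/ (stop, 1) does not rise → phonotactically illegal
No form is phonotactically legal → 0.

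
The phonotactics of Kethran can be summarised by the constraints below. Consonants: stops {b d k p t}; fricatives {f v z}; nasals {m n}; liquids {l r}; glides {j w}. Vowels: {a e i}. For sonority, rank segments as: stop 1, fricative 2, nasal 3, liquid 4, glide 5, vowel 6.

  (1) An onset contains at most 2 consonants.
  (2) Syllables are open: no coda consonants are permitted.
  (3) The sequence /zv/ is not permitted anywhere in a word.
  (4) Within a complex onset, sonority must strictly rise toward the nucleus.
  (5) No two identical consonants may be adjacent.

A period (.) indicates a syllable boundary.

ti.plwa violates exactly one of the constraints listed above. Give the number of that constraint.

1

ti.plwa: syllable 2 onset /plw/ has 3 consonants (> 2).
This is a violation of constraint 1: "An onset contains at most 2 consonants."
The remaining constraints (2, 3, 4, 5) are satisfied.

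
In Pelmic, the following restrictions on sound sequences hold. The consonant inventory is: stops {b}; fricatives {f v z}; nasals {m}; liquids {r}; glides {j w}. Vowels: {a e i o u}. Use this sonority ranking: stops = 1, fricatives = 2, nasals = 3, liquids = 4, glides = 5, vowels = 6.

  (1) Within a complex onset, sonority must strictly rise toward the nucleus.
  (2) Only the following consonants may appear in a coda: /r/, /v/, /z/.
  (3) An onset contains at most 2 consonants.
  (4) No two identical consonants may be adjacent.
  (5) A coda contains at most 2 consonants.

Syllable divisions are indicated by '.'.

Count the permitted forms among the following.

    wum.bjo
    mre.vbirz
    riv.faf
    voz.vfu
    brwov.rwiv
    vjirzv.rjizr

0

wum.bjo — violates constraint 2: syllable 1 coda contains /m/, which is not a licensed coda consonant → not permitted
mre.vbirz — violates constraint 1: syllable 2 onset /vb/: /v/ (fricative, 2) → /b/ (stop, 1) does not rise → not permitted
riv.faf — violates constraint 2: syllable 2 coda contains /f/, which is not a licensed coda consonant → not permitted
voz.vfu — violates constraint 1: syllable 2 onset /vf/: /v/ (fricative, 2) → /f/ (fricative, 2) does not rise → not permitted
brwov.rwiv — violates constraint 3: syllable 1 onset /brw/ has 3 consonants (> 2) → not permitted
vjirzv.rjizr — violates constraint 5: syllable 1 coda /rzv/ has 3 consonants (> 2) → not permitted
No form is permitted → 0.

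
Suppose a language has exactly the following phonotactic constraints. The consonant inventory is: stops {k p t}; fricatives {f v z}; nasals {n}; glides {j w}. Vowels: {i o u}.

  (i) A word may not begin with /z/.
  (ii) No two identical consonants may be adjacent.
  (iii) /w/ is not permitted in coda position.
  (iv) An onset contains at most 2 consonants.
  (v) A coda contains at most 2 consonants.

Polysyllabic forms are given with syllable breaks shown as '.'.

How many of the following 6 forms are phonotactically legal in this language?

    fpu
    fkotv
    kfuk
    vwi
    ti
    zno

fpu — σ1 onset /fp/ (2C), coda /∅/ ok → phonotactically legal
fkotv — σ1 onset /fk/ (2C), coda /tv/ (2C) ok → phonotactically legal
kfuk — σ1 onset /kf/ (2C), coda /k/ ok → phonotactically legal
vwi — σ1 onset /vw/ (2C), coda /∅/ ok → phonotactically legal
ti — σ1 onset /t/, coda /∅/ ok → phonotactically legal
zno — violates constraint (i): word begins with /z/ → phonotactically illegal
Phonotactically legal: fpu, fkotv, kfuk, vwi, ti → 5.

5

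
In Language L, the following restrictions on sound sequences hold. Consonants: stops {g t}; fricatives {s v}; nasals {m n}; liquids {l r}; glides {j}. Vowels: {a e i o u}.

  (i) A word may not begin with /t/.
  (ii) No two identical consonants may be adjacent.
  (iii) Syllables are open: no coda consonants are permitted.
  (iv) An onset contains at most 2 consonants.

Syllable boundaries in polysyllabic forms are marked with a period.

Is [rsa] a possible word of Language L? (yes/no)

yes

[rsa] — σ1 onset /rs/ (2C), coda /∅/ ok → licit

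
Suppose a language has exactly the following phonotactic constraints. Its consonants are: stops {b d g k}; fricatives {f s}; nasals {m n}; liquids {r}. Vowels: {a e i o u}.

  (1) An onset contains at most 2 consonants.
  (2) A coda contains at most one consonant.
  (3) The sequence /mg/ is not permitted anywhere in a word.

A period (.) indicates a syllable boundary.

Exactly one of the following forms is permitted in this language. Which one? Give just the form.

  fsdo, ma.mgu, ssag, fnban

ssag

fsdo — violates constraint 1: syllable 1 onset /fsd/ has 3 consonants (> 2) → not permitted
ma.mgu — violates constraint 3: contains banned sequence /mg/ → not permitted
ssag — σ1 onset /ss/ (2C), coda /g/ ok → permitted
fnban — violates constraint 1: syllable 1 onset /fnb/ has 3 consonants (> 2) → not permitted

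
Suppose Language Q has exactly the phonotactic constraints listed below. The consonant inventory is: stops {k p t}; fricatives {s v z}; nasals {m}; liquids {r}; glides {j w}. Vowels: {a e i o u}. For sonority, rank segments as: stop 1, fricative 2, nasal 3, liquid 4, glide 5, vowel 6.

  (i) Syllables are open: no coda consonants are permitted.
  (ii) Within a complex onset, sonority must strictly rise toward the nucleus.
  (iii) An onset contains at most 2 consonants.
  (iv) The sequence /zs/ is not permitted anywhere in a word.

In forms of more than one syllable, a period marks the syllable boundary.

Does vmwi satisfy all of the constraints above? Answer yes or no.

no

vmwi — violates constraint (iii): syllable 1 onset /vmw/ has 3 consonants (> 2) → ill-formed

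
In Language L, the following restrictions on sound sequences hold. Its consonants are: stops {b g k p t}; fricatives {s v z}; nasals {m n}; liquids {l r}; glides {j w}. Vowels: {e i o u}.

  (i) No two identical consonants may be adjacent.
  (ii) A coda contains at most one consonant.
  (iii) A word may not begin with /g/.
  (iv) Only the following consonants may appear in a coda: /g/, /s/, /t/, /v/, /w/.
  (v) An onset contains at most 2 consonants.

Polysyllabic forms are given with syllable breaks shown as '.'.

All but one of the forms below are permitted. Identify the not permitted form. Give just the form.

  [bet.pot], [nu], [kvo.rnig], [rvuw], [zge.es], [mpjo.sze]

[mpjo.sze]

[bet.pot] — σ1 onset /b/, coda /t/ ok; σ2 onset /p/, coda /t/ ok → permitted
[nu] — σ1 onset /n/, coda /∅/ ok → permitted
[kvo.rnig] — σ1 onset /kv/ (2C), coda /∅/ ok; σ2 onset /rn/ (2C), coda /g/ ok → permitted
[rvuw] — σ1 onset /rv/ (2C), coda /w/ ok → permitted
[zge.es] — σ1 onset /zg/ (2C), coda /∅/ ok; σ2 onset /∅/, coda /s/ ok → permitted
[mpjo.sze] — violates constraint (v): syllable 1 onset /mpj/ has 3 consonants (> 2) → not permitted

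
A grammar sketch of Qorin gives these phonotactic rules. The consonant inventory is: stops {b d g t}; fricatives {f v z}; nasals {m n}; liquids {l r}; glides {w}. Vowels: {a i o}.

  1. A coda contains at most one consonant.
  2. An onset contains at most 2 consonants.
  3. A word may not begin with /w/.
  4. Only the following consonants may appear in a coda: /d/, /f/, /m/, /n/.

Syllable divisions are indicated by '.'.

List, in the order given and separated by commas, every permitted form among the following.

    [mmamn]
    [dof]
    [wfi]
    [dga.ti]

[mmamn] — violates constraint 1: syllable 1 coda /mn/ has 2 consonants (> 1) → not permitted
[dof] — σ1 onset /d/, coda /f/ ok → permitted
[wfi] — violates constraint 3: word begins with /w/ → not permitted
[dga.ti] — σ1 onset /dg/ (2C), coda /∅/ ok; σ2 onset /t/, coda /∅/ ok → permitted

[dof], [dga.ti]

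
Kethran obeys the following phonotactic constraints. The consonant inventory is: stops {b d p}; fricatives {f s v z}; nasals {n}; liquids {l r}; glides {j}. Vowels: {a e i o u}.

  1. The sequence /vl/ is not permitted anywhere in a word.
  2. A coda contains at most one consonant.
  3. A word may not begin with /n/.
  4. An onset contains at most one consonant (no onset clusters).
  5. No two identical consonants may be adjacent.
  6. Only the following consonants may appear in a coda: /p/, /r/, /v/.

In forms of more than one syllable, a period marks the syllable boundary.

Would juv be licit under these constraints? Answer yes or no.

yes

juv — σ1 onset /j/, coda /v/ ok → licit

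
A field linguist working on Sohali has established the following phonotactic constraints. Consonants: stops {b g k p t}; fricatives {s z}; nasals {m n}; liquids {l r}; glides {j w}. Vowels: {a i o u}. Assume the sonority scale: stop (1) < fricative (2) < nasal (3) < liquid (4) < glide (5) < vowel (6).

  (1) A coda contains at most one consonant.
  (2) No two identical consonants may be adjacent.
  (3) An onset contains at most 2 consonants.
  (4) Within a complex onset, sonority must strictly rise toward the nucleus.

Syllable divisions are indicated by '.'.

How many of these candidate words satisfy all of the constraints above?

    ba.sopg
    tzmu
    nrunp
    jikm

ba.sopg — violates constraint 1: syllable 2 coda /pg/ has 2 consonants (> 1) → ill-formed
tzmu — violates constraint 3: syllable 1 onset /tzm/ has 3 consonants (> 2) → ill-formed
nrunp — violates constraint 1: syllable 1 coda /np/ has 2 consonants (> 1) → ill-formed
jikm — violates constraint 1: syllable 1 coda /km/ has 2 consonants (> 1) → ill-formed
No form is well-formed → 0.

0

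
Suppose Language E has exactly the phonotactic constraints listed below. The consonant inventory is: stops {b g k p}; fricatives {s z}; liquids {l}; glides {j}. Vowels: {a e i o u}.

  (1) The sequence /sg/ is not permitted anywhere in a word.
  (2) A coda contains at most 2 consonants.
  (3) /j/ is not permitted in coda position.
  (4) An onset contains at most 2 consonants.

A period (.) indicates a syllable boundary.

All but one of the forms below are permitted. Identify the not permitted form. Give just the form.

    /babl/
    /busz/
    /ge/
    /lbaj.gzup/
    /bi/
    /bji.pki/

/babl/ — σ1 onset /b/, coda /bl/ (2C) ok → permitted
/busz/ — σ1 onset /b/, coda /sz/ (2C) ok → permitted
/ge/ — σ1 onset /g/, coda /∅/ ok → permitted
/lbaj.gzup/ — violates constraint 3: syllable 1 coda contains /j/ → not permitted
/bi/ — σ1 onset /b/, coda /∅/ ok → permitted
/bji.pki/ — σ1 onset /bj/ (2C), coda /∅/ ok; σ2 onset /pk/ (2C), coda /∅/ ok → permitted

/lbaj.gzup/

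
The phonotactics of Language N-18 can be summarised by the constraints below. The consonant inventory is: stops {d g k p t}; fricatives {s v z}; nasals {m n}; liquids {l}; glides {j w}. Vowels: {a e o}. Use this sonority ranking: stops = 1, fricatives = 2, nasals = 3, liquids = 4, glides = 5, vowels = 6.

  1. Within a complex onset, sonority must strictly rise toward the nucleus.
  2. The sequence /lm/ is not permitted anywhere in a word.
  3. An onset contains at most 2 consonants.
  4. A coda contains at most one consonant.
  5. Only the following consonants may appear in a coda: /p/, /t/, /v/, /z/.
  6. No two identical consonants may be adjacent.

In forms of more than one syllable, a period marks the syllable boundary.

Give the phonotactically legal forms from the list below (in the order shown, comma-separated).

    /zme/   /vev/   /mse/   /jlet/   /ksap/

/zme/ — σ1 onset /zm/ (2→3 rises), coda /∅/ ok → phonotactically legal
/vev/ — σ1 onset /v/, coda /v/ ok → phonotactically legal
/mse/ — violates constraint 1: syllable 1 onset /ms/: /m/ (nasal, 3) → /s/ (fricative, 2) does not rise → phonotactically illegal
/jlet/ — violates constraint 1: syllable 1 onset /jl/: /j/ (glide, 5) → /l/ (liquid, 4) does not rise → phonotactically illegal
/ksap/ — σ1 onset /ks/ (1→2 rises), coda /p/ ok → phonotactically legal

/zme/, /vev/, /ksap/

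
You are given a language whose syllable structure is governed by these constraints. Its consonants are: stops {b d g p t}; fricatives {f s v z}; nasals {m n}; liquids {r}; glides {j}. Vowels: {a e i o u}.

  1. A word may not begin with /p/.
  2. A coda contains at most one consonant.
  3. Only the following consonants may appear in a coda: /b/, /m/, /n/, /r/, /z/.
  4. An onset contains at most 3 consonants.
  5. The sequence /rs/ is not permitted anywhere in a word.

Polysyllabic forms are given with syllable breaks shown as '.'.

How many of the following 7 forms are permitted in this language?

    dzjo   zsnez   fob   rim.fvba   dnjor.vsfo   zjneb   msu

dzjo — σ1 onset /dzj/ (3C), coda /∅/ ok → permitted
zsnez — σ1 onset /zsn/ (3C), coda /z/ ok → permitted
fob — σ1 onset /f/, coda /b/ ok → permitted
rim.fvba — σ1 onset /r/, coda /m/ ok; σ2 onset /fvb/ (3C), coda /∅/ ok → permitted
dnjor.vsfo — σ1 onset /dnj/ (3C), coda /r/ ok; σ2 onset /vsf/ (3C), coda /∅/ ok → permitted
zjneb — σ1 onset /zjn/ (3C), coda /b/ ok → permitted
msu — σ1 onset /ms/ (2C), coda /∅/ ok → permitted
Permitted: dzjo, zsnez, fob, rim.fvba, dnjor.vsfo, zjneb, msu → 7.

7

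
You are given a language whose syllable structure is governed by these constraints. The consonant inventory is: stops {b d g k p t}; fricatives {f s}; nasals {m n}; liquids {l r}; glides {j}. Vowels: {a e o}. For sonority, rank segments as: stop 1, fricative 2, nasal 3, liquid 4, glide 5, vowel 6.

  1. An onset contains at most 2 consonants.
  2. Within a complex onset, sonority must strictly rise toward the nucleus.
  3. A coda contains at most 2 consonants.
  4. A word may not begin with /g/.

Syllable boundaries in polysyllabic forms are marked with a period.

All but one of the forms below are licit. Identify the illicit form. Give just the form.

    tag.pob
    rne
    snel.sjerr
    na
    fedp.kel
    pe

tag.pob — σ1 onset /t/, coda /g/ ok; σ2 onset /p/, coda /b/ ok → licit
rne — violates constraint 2: syllable 1 onset /rn/: /r/ (liquid, 4) → /n/ (nasal, 3) does not rise → illicit
snel.sjerr — σ1 onset /sn/ (2→3 rises), coda /l/ ok; σ2 onset /sj/ (2→5 rises), coda /rr/ (2C) ok → licit
na — σ1 onset /n/, coda /∅/ ok → licit
fedp.kel — σ1 onset /f/, coda /dp/ (2C) ok; σ2 onset /k/, coda /l/ ok → licit
pe — σ1 onset /p/, coda /∅/ ok → licit

rne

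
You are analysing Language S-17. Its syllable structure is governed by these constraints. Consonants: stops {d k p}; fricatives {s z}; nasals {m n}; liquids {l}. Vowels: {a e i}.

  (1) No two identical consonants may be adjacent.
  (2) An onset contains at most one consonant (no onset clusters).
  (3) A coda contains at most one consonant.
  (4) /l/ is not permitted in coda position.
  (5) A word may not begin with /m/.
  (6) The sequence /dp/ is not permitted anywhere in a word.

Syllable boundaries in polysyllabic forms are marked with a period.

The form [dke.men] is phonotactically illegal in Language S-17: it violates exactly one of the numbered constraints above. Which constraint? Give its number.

[dke.men]: syllable 1 onset /dk/ has 2 consonants (> 1).
This is a violation of constraint 2: "An onset contains at most one consonant (no onset clusters)."
The remaining constraints (1, 3, 4, 5, 6) are satisfied.

2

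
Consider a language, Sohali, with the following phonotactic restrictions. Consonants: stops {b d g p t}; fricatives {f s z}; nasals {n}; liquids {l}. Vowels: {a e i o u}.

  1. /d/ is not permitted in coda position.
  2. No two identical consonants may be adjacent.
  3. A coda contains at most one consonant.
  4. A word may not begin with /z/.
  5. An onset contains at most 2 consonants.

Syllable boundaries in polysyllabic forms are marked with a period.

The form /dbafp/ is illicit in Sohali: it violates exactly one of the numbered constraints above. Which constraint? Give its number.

3

/dbafp/: syllable 1 coda /fp/ has 2 consonants (> 1).
This is a violation of constraint 3: "A coda contains at most one consonant."
The remaining constraints (1, 2, 4, 5) are satisfied.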